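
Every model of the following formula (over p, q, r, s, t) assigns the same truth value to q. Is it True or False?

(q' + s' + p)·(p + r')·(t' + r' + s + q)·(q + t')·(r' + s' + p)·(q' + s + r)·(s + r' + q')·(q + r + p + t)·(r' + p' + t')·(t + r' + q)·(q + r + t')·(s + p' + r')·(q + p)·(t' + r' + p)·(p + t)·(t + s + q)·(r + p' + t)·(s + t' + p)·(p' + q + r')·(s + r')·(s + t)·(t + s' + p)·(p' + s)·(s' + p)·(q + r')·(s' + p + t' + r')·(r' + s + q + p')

True

Suppose q = 0.
Unit clause (t') forces t = 0.
Unit clause (r') forces r = 0.
Unit clause (p) forces p = 1.
That conflicts with the unit clause (p').
So every satisfying assignment has q = True.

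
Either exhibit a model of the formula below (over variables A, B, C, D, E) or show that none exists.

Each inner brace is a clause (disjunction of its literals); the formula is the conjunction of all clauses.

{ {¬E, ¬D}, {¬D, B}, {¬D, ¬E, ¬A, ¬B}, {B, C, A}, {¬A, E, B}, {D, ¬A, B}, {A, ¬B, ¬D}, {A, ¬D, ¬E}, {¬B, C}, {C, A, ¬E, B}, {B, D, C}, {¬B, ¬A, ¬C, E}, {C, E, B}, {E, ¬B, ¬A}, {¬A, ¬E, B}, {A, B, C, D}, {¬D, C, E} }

Suppose E = True.
Unit clause (¬D) forces D = False.
Suppose A = True.
Unit clause (B) forces B = True.
Unit clause (C) forces C = True.
Every clause now holds.

A: True, B: True, C: True, D: False, E: True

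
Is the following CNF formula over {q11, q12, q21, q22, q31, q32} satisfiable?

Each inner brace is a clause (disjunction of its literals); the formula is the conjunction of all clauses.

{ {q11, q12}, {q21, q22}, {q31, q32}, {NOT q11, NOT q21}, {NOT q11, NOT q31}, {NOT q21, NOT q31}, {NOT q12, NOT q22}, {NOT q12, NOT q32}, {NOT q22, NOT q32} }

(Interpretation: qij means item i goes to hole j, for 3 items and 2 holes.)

No

Case q11 = true:
The clause (NOT q21) is unit, so q21 = false.
The clause (q22) is unit, so q22 = true.
The clause (NOT q31) is unit, so q31 = false.
The clause (q32) is unit, so q32 = true.
But (NOT q32) is also a unit clause — contradiction.
That branch fails; take q11 = false instead.
The clause (q12) is unit, so q12 = true.
The clause (NOT q22) is unit, so q22 = false.
The clause (q21) is unit, so q21 = true.
The clause (NOT q31) is unit, so q31 = false.
The clause (q32) is unit, so q32 = true.
But (NOT q32) is also a unit clause — contradiction.
Both values of q11 lead to a conflict.
No assignment satisfies every clause.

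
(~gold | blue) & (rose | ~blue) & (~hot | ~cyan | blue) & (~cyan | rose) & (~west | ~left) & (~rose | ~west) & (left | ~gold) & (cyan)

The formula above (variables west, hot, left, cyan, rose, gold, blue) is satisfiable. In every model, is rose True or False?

True

Suppose rose = 0.
(~blue) alone gives blue = 0.
(~gold) alone gives gold = 0.
(~cyan) alone gives cyan = 0.
Now (cyan) is unsatisfied and unit — conflict.
So every satisfying assignment has rose = True.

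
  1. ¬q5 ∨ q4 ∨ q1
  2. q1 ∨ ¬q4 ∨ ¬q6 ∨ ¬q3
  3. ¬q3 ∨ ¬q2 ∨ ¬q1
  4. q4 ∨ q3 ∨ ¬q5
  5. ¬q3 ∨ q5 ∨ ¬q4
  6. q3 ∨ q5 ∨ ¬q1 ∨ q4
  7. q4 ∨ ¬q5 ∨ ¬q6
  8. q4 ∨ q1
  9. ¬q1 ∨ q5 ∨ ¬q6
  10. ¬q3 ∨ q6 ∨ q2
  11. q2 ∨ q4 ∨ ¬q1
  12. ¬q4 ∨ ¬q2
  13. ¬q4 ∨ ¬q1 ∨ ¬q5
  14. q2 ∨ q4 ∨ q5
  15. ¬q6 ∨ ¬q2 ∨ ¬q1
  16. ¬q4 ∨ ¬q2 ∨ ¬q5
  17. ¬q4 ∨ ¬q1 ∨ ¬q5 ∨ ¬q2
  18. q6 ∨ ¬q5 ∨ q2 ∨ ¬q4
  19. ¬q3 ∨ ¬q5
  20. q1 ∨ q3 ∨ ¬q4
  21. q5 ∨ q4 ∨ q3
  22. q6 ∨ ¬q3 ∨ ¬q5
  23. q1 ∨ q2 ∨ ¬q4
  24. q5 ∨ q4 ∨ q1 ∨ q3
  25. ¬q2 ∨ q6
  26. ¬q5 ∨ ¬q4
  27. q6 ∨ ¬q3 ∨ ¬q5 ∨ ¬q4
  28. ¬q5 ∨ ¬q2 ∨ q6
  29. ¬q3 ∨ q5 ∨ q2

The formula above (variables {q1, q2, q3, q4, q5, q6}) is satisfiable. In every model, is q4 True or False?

True

Suppose q4 = False.
(q1) alone gives q1 = True.
(q2) alone gives q2 = True.
(¬q3) alone gives q3 = False.
(¬q5) alone gives q5 = False.
Now (q5) is unsatisfied and unit — conflict.
So every satisfying assignment has q4 = True.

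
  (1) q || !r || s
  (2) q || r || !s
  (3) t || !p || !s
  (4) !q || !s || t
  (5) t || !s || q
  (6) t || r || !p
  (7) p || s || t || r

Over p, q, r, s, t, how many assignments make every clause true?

14

There are 2^5 = 32 truth assignments over (p, q, r, s, t).
Split on s. With s = true, the clauses containing s are satisfied and !s drops from the rest; 6 of the 2^4 = 16 assignments to the other variables satisfy what remains.
With s = false, by the same count on the reduced clause set, 8 assignments work.
(One model: p=F, q=F, r=F, s=F, t=T.)
Total: 6 + 8 = 14.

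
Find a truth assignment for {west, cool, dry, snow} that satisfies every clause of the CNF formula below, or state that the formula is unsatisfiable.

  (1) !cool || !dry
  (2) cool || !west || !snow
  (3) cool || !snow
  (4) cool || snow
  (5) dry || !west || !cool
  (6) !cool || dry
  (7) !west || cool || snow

UNSATISFIABLE

Suppose cool = false.
The clause (!snow) is unit, so snow = false.
But (snow) is also a unit clause — contradiction.
So cool must be the other value — set cool = true.
The clause (!dry) is unit, so dry = false.
But (dry) is also a unit clause — contradiction.
Both values of cool lead to a conflict.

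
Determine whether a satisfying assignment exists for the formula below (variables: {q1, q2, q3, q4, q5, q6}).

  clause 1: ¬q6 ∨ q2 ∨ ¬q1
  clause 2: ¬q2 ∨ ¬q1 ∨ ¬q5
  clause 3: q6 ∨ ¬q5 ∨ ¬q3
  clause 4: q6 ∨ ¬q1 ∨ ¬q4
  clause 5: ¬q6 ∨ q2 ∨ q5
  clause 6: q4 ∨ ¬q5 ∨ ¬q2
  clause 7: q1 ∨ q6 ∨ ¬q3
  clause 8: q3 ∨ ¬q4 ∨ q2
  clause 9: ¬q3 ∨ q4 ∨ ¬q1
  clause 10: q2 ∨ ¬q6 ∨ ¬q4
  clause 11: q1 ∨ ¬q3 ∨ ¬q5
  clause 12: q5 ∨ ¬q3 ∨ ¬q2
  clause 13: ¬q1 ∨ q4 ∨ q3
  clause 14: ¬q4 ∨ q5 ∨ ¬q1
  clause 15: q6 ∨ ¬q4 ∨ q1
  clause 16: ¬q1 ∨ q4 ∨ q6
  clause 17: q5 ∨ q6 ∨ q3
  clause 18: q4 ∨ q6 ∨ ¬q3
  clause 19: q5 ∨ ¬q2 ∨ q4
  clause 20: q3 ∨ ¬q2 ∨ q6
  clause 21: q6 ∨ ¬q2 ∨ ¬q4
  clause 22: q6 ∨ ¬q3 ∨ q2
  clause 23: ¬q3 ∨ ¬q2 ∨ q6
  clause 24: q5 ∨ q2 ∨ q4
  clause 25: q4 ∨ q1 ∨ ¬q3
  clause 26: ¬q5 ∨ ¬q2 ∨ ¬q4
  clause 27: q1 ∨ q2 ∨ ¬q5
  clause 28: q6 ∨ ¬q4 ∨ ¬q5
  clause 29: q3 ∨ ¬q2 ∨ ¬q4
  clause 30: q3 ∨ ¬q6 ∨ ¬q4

No, unsatisfiable

Suppose q6 = False.
Suppose q5 = False.
(q3) alone gives q3 = True.
(q1) alone gives q1 = True.
(¬q4) alone gives q4 = False.
But (q4) is also a unit clause — contradiction.
So q5 must be the other value — set q5 = True.
(¬q3) alone gives q3 = False.
(¬q2) alone gives q2 = False.
(¬q4) alone gives q4 = False.
(¬q1) alone gives q1 = False.
But (q1) is also a unit clause — contradiction.
Both values of q5 lead to a conflict.
So q6 must be the other value — set q6 = True.
Suppose q2 = True.
Suppose q1 = False.
Suppose q4 = True.
(¬q5) alone gives q5 = False.
(¬q3) alone gives q3 = False.
But (q3) is also a unit clause — contradiction.
So q4 must be the other value — set q4 = False.
(¬q5) alone gives q5 = False.
But (q5) is also a unit clause — contradiction.
Both values of q4 lead to a conflict.
So q1 must be the other value — set q1 = True.
(¬q5) alone gives q5 = False.
(¬q3) alone gives q3 = False.
(q4) alone gives q4 = True.
But (¬q4) is also a unit clause — contradiction.
Both values of q1 lead to a conflict.
So q2 must be the other value — set q2 = False.
(¬q1) alone gives q1 = False.
(q5) alone gives q5 = True.
But (¬q5) is also a unit clause — contradiction.
Both values of q2 lead to a conflict.
Both values of q6 lead to a conflict.
No assignment satisfies every clause.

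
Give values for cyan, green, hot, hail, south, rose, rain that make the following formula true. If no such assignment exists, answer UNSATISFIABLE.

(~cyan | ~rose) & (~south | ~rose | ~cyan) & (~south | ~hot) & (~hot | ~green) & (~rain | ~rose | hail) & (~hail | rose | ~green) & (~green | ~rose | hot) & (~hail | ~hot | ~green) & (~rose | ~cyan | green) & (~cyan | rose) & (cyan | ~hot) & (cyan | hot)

Try cyan = 0.
(~hot) alone gives hot = 0.
Now (hot) is unsatisfied and unit — conflict.
Undo cyan and try cyan = 1.
(~rose) alone gives rose = 0.
Now (rose) is unsatisfied and unit — conflict.
Neither cyan = 1 nor cyan = 0 works.

UNSATISFIABLE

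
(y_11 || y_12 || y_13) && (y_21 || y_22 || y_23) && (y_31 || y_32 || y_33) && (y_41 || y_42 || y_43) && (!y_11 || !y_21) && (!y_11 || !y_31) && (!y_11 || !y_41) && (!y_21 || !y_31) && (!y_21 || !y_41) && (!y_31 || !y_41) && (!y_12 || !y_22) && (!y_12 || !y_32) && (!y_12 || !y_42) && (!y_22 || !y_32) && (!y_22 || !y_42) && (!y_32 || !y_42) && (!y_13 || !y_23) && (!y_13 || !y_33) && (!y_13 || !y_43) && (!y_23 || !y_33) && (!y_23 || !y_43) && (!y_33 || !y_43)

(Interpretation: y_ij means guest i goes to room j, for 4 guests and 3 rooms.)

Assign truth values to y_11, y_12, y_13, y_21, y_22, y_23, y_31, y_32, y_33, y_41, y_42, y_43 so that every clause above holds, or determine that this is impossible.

UNSATISFIABLE

Branch on y_11: set y_11 = false.
Branch on y_12: set y_12 = true.
(!y_22) alone gives y_22 = false.
(!y_32) alone gives y_32 = false.
(!y_42) alone gives y_42 = false.
Branch on y_21: set y_21 = true.
(!y_31) alone gives y_31 = false.
(y_33) alone gives y_33 = true.
(!y_41) alone gives y_41 = false.
(y_43) alone gives y_43 = true.
Now (!y_43) is unsatisfied and unit — conflict.
Undo y_21 and try y_21 = false.
(y_23) alone gives y_23 = true.
(!y_13) alone gives y_13 = false.
(!y_33) alone gives y_33 = false.
(y_31) alone gives y_31 = true.
(!y_41) alone gives y_41 = false.
(y_43) alone gives y_43 = true.
Now (!y_43) is unsatisfied and unit — conflict.
Neither y_21 = true nor y_21 = false works.
Undo y_12 and try y_12 = false.
(y_13) alone gives y_13 = true.
(!y_23) alone gives y_23 = false.
(!y_33) alone gives y_33 = false.
(!y_43) alone gives y_43 = false.
Branch on y_21: set y_21 = true.
(!y_31) alone gives y_31 = false.
(y_32) alone gives y_32 = true.
(!y_41) alone gives y_41 = false.
(y_42) alone gives y_42 = true.
Now (!y_42) is unsatisfied and unit — conflict.
Undo y_21 and try y_21 = false.
(y_22) alone gives y_22 = true.
(!y_32) alone gives y_32 = false.
(y_31) alone gives y_31 = true.
(!y_41) alone gives y_41 = false.
(y_42) alone gives y_42 = true.
Now (!y_42) is unsatisfied and unit — conflict.
Neither y_21 = true nor y_21 = false works.
Neither y_12 = true nor y_12 = false works.
Undo y_11 and try y_11 = true.
(!y_21) alone gives y_21 = false.
(!y_31) alone gives y_31 = false.
(!y_41) alone gives y_41 = false.
Branch on y_22: set y_22 = true.
(!y_12) alone gives y_12 = false.
(!y_32) alone gives y_32 = false.
(y_33) alone gives y_33 = true.
(!y_42) alone gives y_42 = false.
(y_43) alone gives y_43 = true.
Now (!y_43) is unsatisfied and unit — conflict.
Undo y_22 and try y_22 = false.
(y_23) alone gives y_23 = true.
(!y_13) alone gives y_13 = false.
(!y_33) alone gives y_33 = false.
(y_32) alone gives y_32 = true.
(!y_12) alone gives y_12 = false.
(!y_42) alone gives y_42 = false.
(y_43) alone gives y_43 = true.
Now (!y_43) is unsatisfied and unit — conflict.
Neither y_22 = true nor y_22 = false works.
Neither y_11 = true nor y_11 = false works.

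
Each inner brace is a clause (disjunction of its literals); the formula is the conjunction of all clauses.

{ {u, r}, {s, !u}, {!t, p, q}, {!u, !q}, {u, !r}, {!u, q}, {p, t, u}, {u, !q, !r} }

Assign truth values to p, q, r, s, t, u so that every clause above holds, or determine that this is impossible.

Suppose u = true.
Unit clause (s) forces s = true.
Unit clause (!q) forces q = false.
That conflicts with the unit clause (q).
That branch fails; take u = false instead.
Unit clause (r) forces r = true.
That conflicts with the unit clause (!r).
Both values of u lead to a conflict.

UNSATISFIABLE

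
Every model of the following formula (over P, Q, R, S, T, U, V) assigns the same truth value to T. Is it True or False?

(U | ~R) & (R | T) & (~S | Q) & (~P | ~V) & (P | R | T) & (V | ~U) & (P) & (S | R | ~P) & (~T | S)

Suppose T = 0.
The clause (R) is unit, so R = 1.
The clause (U) is unit, so U = 1.
The clause (V) is unit, so V = 1.
The clause (~P) is unit, so P = 0.
Now (P) is unsatisfied and unit — conflict.
So every satisfying assignment has T = True.

True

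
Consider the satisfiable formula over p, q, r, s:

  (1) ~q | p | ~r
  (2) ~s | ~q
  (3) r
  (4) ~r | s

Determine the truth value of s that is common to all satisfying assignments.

True

Suppose s = 0.
From the singleton clause (r), r = 1.
Now (~r) is unsatisfied and unit — conflict.
So every satisfying assignment has s = True.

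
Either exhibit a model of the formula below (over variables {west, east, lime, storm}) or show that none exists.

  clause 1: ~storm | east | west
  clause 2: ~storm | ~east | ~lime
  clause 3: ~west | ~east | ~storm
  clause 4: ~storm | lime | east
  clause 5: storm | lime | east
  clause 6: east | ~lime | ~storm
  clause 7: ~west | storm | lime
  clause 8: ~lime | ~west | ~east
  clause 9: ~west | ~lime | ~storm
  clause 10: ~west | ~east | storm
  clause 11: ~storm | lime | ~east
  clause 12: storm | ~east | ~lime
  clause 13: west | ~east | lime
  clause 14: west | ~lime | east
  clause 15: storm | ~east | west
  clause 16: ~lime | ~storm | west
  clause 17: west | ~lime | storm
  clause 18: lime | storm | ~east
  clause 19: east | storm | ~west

Branch on storm: set storm = 0.
Branch on lime: set lime = 1.
Unit clause (~east) forces east = 0.
Unit clause (west) forces west = 1.
Now (~west) is unsatisfied and unit — conflict.
Undo lime and try lime = 0.
Unit clause (east) forces east = 1.
Now (~east) is unsatisfied and unit — conflict.
Both values of lime lead to a conflict.
Undo storm and try storm = 1.
Branch on east: set east = 1.
Unit clause (~lime) forces lime = 0.
Now (lime) is unsatisfied and unit — conflict.
Undo east and try east = 0.
Unit clause (west) forces west = 1.
Unit clause (lime) forces lime = 1.
Now (~lime) is unsatisfied and unit — conflict.
Both values of east lead to a conflict.
Both values of storm lead to a conflict.

UNSATISFIABLE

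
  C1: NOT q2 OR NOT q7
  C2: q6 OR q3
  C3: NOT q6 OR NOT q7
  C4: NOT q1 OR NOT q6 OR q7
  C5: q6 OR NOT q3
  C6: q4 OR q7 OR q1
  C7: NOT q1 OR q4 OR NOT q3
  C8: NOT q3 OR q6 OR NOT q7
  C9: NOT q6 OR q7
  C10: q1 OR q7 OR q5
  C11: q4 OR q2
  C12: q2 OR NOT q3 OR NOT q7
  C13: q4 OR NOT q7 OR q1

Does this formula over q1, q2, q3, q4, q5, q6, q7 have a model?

No

Try q2 = false.
From the singleton clause (q4), q4 = true.
Try q6 = true.
From the singleton clause (NOT q7), q7 = false.
That conflicts with the unit clause (q7).
So q6 must be the other value — set q6 = false.
From the singleton clause (q3), q3 = true.
That conflicts with the unit clause (NOT q3).
Either choice for q6 ends in contradiction.
So q2 must be the other value — set q2 = true.
From the singleton clause (NOT q7), q7 = false.
From the singleton clause (NOT q6), q6 = false.
From the singleton clause (q3), q3 = true.
That conflicts with the unit clause (NOT q3).
Either choice for q2 ends in contradiction.
No assignment satisfies every clause.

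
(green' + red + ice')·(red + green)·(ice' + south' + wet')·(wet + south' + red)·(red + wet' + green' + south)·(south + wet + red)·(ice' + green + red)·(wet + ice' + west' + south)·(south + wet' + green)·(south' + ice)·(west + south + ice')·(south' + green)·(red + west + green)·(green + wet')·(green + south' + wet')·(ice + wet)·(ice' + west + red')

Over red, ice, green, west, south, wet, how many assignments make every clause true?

There are 2^6 = 64 truth assignments over (red, ice, green, west, south, wet).
Split on south. With south = 1, the clauses containing south are satisfied and south' drops from the rest; 1 of the 2^5 = 32 assignments to the other variables satisfy what remains.
With south = 0, by the same count on the reduced clause set, 3 assignments work.
(One model: red=T, ice=F, green=T, west=F, south=F, wet=T.)
Total: 1 + 3 = 4.

4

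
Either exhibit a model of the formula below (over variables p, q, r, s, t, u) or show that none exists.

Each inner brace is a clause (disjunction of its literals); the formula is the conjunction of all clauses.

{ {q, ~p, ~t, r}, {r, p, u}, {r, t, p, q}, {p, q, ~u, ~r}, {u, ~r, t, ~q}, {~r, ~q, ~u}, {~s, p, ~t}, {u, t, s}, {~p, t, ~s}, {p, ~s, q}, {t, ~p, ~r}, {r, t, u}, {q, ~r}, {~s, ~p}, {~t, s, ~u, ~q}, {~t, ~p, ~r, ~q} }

Suppose q = 1.
Suppose r = 0.
Suppose p = 0.
The clause (u) is unit, so u = 1.
Suppose s = 1.
The clause (~t) is unit, so t = 0.
Every clause now holds.

p ↦ 0, q ↦ 1, r ↦ 0, s ↦ 1, t ↦ 0, u ↦ 1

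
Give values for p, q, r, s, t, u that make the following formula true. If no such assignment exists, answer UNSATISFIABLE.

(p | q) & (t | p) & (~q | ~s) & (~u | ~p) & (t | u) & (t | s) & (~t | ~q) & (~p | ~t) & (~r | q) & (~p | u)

Suppose p = 1.
From the singleton clause (~u), u = 0.
But (u) is also a unit clause — contradiction.
That branch fails; take p = 0 instead.
From the singleton clause (q), q = 1.
From the singleton clause (t), t = 1.
But (~t) is also a unit clause — contradiction.
Both values of p lead to a conflict.

UNSATISFIABLE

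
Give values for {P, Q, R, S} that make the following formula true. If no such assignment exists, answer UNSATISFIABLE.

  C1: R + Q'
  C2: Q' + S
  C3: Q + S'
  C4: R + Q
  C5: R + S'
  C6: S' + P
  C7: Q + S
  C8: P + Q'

Try R = 1.
Try Q = 1.
The clause (S) is unit, so S = 1.
The clause (P) is unit, so P = 1.
All clauses are satisfied.

P: 1, Q: 1, R: 1, S: 1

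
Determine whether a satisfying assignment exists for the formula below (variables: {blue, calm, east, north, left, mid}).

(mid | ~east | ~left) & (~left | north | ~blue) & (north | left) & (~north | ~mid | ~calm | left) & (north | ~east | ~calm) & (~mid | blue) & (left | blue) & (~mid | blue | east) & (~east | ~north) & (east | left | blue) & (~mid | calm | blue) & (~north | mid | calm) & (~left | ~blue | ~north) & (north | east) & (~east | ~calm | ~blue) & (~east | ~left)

Suppose north = 1.
Unit clause (~east) forces east = 0.
Suppose mid = 0.
Unit clause (calm) forces calm = 1.
Suppose left = 1.
Unit clause (~blue) forces blue = 0.
All clauses are satisfied.
A satisfying assignment: blue=0; calm=1; east=0; north=1; left=1; mid=0.

Yes, satisfiable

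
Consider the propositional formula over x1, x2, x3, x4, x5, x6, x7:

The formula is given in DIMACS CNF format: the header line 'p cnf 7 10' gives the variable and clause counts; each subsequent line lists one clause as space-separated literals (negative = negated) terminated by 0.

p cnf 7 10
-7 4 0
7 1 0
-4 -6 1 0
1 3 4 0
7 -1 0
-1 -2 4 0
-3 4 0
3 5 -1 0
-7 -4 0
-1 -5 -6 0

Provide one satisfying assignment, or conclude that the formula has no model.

UNSATISFIABLE

Suppose x7 = False.
(x1) alone gives x1 = True.
Now (¬x1) is unsatisfied and unit — conflict.
Backtrack on x7: now try x7 = True.
(x4) alone gives x4 = True.
Now (¬x4) is unsatisfied and unit — conflict.
Either choice for x7 ends in contradiction.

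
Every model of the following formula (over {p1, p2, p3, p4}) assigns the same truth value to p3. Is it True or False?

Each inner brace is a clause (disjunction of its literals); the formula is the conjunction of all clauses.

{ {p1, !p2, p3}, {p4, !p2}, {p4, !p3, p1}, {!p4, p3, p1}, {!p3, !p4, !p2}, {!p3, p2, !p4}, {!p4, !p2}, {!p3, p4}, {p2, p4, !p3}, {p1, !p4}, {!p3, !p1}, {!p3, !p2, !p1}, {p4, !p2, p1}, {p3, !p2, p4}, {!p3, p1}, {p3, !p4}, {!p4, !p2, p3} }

False

Suppose p3 = true.
The clause (p4) is unit, so p4 = true.
The clause (!p2) is unit, so p2 = false.
But (p2) is also a unit clause — contradiction.
So every satisfying assignment has p3 = False.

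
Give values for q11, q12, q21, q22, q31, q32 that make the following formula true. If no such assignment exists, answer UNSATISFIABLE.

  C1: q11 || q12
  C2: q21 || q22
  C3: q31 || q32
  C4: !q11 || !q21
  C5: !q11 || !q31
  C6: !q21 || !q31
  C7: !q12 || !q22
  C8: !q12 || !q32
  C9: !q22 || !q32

UNSATISFIABLE

Try q11 = true.
From the singleton clause (!q21), q21 = false.
From the singleton clause (q22), q22 = true.
From the singleton clause (!q31), q31 = false.
From the singleton clause (q32), q32 = true.
Now (!q32) is unsatisfied and unit — conflict.
Undo q11 and try q11 = false.
From the singleton clause (q12), q12 = true.
From the singleton clause (!q22), q22 = false.
From the singleton clause (q21), q21 = true.
From the singleton clause (!q31), q31 = false.
From the singleton clause (q32), q32 = true.
Now (!q32) is unsatisfied and unit — conflict.
Either choice for q11 ends in contradiction.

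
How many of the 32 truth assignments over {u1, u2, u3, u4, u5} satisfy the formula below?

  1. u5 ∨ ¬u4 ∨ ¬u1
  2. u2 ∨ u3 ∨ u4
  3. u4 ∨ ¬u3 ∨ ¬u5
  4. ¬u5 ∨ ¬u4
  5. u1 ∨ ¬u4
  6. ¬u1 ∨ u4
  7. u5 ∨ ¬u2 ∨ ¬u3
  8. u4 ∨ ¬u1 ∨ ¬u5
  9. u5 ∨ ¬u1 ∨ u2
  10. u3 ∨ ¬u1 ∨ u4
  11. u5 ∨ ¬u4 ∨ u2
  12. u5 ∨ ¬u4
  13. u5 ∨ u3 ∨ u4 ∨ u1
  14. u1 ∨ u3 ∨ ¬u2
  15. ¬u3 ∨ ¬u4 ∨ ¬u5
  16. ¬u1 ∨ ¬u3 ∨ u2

1

There are 2^5 = 32 truth assignments over (u1, u2, u3, u4, u5).
Split on u5. With u5 = True, the clauses containing u5 are satisfied and ¬u5 drops from the rest; 0 of the 2^4 = 16 assignments to the other variables satisfy what remains.
With u5 = False, by the same count on the reduced clause set, 1 assignment works.
Total: 0 + 1 = 1.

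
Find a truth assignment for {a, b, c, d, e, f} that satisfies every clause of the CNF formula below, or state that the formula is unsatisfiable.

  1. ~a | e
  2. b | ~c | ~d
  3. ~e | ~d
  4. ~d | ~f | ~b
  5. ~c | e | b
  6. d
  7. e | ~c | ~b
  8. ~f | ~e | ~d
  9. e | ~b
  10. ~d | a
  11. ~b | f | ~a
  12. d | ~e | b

The clause (d) is unit, so d = 1.
The clause (~e) is unit, so e = 0.
The clause (~a) is unit, so a = 0.
That conflicts with the unit clause (a).

UNSATISFIABLE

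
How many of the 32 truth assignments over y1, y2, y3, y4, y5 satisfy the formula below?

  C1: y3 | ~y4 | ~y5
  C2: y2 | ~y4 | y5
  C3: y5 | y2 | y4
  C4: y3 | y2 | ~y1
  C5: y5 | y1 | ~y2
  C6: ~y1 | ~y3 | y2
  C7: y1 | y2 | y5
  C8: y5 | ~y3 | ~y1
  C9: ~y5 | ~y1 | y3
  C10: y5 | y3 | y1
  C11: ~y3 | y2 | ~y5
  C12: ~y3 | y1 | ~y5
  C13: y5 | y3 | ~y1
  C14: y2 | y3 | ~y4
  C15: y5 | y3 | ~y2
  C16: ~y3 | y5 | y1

There are 2^5 = 32 truth assignments over (y1, y2, y3, y4, y5).
Split on y1. With y1 = 1, the clauses containing y1 are satisfied and ~y1 drops from the rest; 2 of the 2^4 = 16 assignments to the other variables satisfy what remains.
With y1 = 0, by the same count on the reduced clause set, 2 assignments work.
(One model: y1=F, y2=F, y3=F, y4=F, y5=T.)
Total: 2 + 2 = 4.

4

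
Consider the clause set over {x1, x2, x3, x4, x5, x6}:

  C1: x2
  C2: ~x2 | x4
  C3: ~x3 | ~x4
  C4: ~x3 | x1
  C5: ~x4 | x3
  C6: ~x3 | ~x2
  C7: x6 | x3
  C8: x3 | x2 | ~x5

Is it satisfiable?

The clause (x2) is unit, so x2 = 1.
The clause (x4) is unit, so x4 = 1.
The clause (~x3) is unit, so x3 = 0.
That conflicts with the unit clause (x3).
No assignment satisfies every clause.

Unsatisfiable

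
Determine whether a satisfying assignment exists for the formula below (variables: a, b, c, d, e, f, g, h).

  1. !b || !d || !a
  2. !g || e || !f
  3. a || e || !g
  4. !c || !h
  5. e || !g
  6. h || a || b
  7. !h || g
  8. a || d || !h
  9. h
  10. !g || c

No, unsatisfiable

Unit clause (h) forces h = true.
Unit clause (!c) forces c = false.
Unit clause (g) forces g = true.
But (!g) is also a unit clause — contradiction.
No assignment satisfies every clause.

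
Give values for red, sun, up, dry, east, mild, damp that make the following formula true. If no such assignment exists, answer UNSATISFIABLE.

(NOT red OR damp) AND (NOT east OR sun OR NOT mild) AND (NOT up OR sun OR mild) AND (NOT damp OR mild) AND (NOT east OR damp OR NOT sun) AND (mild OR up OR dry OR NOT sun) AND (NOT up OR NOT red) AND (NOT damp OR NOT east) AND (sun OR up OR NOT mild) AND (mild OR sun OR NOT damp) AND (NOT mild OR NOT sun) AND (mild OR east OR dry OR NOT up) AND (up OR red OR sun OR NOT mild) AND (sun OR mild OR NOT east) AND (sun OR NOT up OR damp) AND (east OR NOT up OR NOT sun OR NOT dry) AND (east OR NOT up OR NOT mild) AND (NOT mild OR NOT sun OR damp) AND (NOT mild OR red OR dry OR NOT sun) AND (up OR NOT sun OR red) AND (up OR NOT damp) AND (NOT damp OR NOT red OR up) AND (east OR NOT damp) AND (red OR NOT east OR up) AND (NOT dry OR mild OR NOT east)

Try red = false.
Try damp = false.
Try east = false.
Try mild = false.
Try up = false.
From the singleton clause (NOT sun), sun = false.
No clause remains; dry is free.

red ↦ false,  sun ↦ false,  up ↦ false,  dry ↦ true,  east ↦ false,  mild ↦ false,  damp ↦ false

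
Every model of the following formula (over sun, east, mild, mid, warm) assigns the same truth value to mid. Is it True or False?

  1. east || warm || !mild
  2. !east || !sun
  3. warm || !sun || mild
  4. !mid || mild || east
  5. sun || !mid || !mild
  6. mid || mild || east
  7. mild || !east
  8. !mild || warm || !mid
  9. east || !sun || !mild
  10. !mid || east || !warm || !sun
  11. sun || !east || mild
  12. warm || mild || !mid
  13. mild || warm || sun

Suppose mid = true.
Case east = false:
The clause (mild) is unit, so mild = true.
The clause (warm) is unit, so warm = true.
The clause (sun) is unit, so sun = true.
That conflicts with the unit clause (!sun).
That branch fails; take east = true instead.
The clause (!sun) is unit, so sun = false.
The clause (!mild) is unit, so mild = false.
That conflicts with the unit clause (mild).
Neither east = true nor east = false works.
So every satisfying assignment has mid = False.

False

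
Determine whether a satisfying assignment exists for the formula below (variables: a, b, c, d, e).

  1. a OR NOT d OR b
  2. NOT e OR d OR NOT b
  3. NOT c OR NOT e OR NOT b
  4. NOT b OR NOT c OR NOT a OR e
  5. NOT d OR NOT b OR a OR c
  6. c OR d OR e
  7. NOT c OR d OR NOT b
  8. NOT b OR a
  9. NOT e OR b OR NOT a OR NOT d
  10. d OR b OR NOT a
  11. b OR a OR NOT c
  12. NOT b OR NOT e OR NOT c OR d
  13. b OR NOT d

Yes, satisfiable

Case b = true:
Unit clause (a) forces a = true.
Case e = false:
Unit clause (NOT c) forces c = false.
Unit clause (d) forces d = true.
All clauses are satisfied.
A satisfying assignment: a: true, b: true, c: false, d: true, e: false.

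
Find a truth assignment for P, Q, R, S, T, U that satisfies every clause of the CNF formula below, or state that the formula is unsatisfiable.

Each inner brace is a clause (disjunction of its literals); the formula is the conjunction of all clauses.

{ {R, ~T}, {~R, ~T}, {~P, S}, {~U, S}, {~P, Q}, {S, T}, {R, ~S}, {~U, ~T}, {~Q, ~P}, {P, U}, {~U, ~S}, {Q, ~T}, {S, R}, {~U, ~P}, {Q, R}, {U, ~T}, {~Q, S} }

UNSATISFIABLE

Try R = 1.
From the singleton clause (~T), T = 0.
From the singleton clause (S), S = 1.
From the singleton clause (~U), U = 0.
From the singleton clause (P), P = 1.
From the singleton clause (Q), Q = 1.
But (~Q) is also a unit clause — contradiction.
So R must be the other value — set R = 0.
From the singleton clause (~T), T = 0.
From the singleton clause (S), S = 1.
But (~S) is also a unit clause — contradiction.
Both values of R lead to a conflict.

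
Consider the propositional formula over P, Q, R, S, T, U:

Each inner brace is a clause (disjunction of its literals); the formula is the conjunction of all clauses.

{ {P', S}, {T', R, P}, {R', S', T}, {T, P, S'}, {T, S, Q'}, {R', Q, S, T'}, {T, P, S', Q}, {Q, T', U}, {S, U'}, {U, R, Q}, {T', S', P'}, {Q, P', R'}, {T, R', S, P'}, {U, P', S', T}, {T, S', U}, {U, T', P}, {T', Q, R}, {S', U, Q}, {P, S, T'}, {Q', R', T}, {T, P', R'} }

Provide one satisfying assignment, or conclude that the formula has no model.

Case P = 0:
Case T = 1:
Unit clause (R) forces R = 1.
Unit clause (U) forces U = 1.
Unit clause (S) forces S = 1.
No clause remains; Q is free.

P=0,  Q=1,  R=1,  S=1,  T=1,  U=1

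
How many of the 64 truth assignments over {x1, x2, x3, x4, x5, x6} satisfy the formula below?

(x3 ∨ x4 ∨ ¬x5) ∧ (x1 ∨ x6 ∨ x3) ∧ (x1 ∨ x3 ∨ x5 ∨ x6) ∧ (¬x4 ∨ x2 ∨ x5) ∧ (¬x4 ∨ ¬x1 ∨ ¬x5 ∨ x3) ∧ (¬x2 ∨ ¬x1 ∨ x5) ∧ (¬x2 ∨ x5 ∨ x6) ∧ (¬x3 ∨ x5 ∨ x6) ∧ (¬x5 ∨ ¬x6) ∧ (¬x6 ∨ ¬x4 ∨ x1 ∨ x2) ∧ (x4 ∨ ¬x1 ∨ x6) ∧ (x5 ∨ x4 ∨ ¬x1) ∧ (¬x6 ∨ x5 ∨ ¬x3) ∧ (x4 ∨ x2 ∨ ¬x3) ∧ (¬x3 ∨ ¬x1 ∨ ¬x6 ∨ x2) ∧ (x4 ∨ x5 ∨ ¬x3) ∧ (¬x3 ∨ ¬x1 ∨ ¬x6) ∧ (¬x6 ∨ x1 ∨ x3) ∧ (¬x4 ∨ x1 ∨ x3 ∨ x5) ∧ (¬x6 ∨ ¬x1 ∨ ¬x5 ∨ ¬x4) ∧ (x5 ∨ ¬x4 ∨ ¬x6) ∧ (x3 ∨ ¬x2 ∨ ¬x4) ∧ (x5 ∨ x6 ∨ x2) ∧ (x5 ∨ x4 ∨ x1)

5

There are 2^6 = 64 truth assignments over (x1, x2, x3, x4, x5, x6).
Split on x4. With x4 = True, the clauses containing x4 are satisfied and ¬x4 drops from the rest; 4 of the 2^5 = 32 assignments to the other variables satisfy what remains.
With x4 = False, by the same count on the reduced clause set, 1 assignment works.
(One model: x1=F, x2=F, x3=T, x4=T, x5=T, x6=F.)
Total: 4 + 1 = 5.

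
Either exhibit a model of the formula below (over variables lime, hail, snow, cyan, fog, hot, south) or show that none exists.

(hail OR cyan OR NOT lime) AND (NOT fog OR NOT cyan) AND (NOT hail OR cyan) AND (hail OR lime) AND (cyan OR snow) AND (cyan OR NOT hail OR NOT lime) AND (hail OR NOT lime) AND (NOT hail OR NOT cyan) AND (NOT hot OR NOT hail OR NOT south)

UNSATISFIABLE

Case fog = false:
Case hail = false:
From the singleton clause (lime), lime = true.
But (NOT lime) is also a unit clause — contradiction.
Backtrack on hail: now try hail = true.
From the singleton clause (cyan), cyan = true.
But (NOT cyan) is also a unit clause — contradiction.
Both values of hail lead to a conflict.
Backtrack on fog: now try fog = true.
From the singleton clause (NOT cyan), cyan = false.
From the singleton clause (NOT hail), hail = false.
From the singleton clause (NOT lime), lime = false.
But (lime) is also a unit clause — contradiction.
Both values of fog lead to a conflict.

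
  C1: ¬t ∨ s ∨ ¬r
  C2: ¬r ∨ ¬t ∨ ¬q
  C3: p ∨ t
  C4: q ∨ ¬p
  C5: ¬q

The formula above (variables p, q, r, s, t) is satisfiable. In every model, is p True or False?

Suppose p = True.
The clause (q) is unit, so q = True.
But (¬q) is also a unit clause — contradiction.
So every satisfying assignment has p = False.

False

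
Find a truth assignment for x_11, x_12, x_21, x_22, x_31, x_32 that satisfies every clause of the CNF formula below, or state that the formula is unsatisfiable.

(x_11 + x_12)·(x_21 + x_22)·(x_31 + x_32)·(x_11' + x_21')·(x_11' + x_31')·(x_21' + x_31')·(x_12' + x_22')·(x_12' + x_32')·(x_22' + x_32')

UNSATISFIABLE

Branch on x_11: set x_11 = 1.
The clause (x_21') is unit, so x_21 = 0.
The clause (x_22) is unit, so x_22 = 1.
The clause (x_31') is unit, so x_31 = 0.
The clause (x_32) is unit, so x_32 = 1.
That conflicts with the unit clause (x_32').
That branch fails; take x_11 = 0 instead.
The clause (x_12) is unit, so x_12 = 1.
The clause (x_22') is unit, so x_22 = 0.
The clause (x_21) is unit, so x_21 = 1.
The clause (x_31') is unit, so x_31 = 0.
The clause (x_32) is unit, so x_32 = 1.
That conflicts with the unit clause (x_32').
Either choice for x_11 ends in contradiction.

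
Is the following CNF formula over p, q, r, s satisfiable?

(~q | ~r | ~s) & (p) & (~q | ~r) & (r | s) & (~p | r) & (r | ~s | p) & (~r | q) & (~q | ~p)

No, unsatisfiable

Unit clause (p) forces p = 1.
Unit clause (r) forces r = 1.
Unit clause (~q) forces q = 0.
But (q) is also a unit clause — contradiction.
No assignment satisfies every clause.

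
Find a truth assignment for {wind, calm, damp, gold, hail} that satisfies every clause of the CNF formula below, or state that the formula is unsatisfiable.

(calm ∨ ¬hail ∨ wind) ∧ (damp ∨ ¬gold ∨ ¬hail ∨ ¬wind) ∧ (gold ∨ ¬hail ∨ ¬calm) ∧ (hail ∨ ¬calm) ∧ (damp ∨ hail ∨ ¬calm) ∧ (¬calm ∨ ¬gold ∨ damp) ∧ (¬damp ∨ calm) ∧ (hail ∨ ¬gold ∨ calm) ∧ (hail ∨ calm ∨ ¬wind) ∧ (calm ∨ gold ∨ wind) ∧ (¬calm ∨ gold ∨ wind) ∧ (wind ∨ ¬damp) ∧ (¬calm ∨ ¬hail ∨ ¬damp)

wind ↦ True; calm ↦ False; damp ↦ False; gold ↦ False; hail ↦ True

Branch on hail: set hail = True.
Branch on calm: set calm = False.
The clause (wind) is unit, so wind = True.
The clause (¬damp) is unit, so damp = False.
The clause (¬gold) is unit, so gold = False.
All clauses are satisfied.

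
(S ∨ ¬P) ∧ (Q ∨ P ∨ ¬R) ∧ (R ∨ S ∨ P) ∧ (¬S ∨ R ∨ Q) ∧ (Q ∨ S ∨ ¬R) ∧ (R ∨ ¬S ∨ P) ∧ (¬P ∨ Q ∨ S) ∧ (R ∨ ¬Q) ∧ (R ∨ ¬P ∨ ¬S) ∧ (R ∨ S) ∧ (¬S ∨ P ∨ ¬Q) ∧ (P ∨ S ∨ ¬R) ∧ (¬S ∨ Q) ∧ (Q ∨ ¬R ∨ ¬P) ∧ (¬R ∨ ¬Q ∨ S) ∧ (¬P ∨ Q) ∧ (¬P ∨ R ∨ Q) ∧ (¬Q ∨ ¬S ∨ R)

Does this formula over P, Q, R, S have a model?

Suppose S = True.
Unit clause (Q) forces Q = True.
Unit clause (R) forces R = True.
Unit clause (P) forces P = True.
This assignment satisfies each clause.
A satisfying assignment: P=True, Q=True, R=True, S=True.

Yes, satisfiable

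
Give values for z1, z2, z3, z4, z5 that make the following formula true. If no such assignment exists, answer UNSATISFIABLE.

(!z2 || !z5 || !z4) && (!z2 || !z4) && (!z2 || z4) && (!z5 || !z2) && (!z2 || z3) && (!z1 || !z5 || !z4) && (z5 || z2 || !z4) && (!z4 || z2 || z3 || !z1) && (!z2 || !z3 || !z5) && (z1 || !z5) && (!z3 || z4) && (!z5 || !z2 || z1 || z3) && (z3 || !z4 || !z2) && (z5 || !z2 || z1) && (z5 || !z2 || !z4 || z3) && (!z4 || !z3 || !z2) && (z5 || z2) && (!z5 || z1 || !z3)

Try z2 = false.
The clause (z5) is unit, so z5 = true.
The clause (z1) is unit, so z1 = true.
The clause (!z4) is unit, so z4 = false.
The clause (!z3) is unit, so z3 = false.
Every clause now holds.

z1 ↦ true, z2 ↦ false, z3 ↦ false, z4 ↦ false, z5 ↦ true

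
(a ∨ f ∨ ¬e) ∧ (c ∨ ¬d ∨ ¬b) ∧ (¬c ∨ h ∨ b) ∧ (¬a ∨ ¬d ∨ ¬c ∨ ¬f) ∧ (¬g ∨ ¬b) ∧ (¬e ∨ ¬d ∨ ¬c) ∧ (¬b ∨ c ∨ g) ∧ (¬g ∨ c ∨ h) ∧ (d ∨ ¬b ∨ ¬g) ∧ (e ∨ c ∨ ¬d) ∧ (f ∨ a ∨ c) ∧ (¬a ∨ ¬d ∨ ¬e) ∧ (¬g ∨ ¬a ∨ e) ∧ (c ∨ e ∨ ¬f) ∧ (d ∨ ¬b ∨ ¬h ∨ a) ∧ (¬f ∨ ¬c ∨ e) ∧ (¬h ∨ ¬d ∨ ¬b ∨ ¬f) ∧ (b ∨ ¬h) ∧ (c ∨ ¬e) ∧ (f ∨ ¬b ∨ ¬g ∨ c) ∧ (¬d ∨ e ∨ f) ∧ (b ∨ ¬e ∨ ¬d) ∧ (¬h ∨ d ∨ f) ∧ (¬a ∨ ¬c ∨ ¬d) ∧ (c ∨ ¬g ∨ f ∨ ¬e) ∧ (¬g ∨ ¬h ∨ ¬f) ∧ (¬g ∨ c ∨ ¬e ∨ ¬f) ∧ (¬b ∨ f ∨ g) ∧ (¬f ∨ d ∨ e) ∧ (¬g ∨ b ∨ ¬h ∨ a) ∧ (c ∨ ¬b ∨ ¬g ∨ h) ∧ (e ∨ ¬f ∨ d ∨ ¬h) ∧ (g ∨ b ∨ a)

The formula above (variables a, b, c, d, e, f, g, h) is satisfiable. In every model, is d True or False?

False

Suppose d = True.
Try c = True.
(¬e) alone gives e = False.
(¬f) alone gives f = False.
That conflicts with the unit clause (f).
Backtrack on c: now try c = False.
(¬b) alone gives b = False.
(e) alone gives e = True.
That conflicts with the unit clause (¬e).
Either choice for c ends in contradiction.
So every satisfying assignment has d = False.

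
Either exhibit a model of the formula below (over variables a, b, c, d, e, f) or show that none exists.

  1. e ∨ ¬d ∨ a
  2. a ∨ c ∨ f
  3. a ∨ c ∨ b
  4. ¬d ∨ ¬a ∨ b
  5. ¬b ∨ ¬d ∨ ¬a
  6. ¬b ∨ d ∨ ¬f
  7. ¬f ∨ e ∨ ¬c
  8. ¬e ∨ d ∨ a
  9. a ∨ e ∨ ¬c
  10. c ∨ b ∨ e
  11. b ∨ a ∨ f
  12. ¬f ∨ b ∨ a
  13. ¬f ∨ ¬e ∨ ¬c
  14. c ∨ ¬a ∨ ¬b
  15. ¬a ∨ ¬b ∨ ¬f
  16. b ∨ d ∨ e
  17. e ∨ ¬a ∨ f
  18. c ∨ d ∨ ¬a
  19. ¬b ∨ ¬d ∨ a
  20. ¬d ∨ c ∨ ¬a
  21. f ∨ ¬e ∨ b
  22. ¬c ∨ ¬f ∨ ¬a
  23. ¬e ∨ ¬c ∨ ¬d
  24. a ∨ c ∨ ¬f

a ↦ True; b ↦ True; c ↦ True; d ↦ False; e ↦ True; f ↦ False

Suppose e = True.
Suppose d = False.
(a) alone gives a = True.
(c) alone gives c = True.
(¬f) alone gives f = False.
(b) alone gives b = True.
All clauses are satisfied.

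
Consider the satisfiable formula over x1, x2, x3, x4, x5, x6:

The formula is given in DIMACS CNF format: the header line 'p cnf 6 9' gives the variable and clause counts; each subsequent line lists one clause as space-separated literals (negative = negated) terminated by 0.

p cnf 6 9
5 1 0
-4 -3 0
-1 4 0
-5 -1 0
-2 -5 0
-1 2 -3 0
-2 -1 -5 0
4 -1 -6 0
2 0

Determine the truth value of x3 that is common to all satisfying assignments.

Suppose x3 = True.
From the singleton clause (¬x4), x4 = False.
From the singleton clause (¬x1), x1 = False.
From the singleton clause (x5), x5 = True.
From the singleton clause (¬x2), x2 = False.
But (x2) is also a unit clause — contradiction.
So every satisfying assignment has x3 = False.

False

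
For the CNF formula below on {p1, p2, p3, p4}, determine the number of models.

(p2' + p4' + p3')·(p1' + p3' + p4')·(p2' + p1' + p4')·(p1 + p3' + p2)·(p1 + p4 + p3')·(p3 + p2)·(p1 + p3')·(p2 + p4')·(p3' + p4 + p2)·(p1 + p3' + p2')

4

There are 2^4 = 16 truth assignments over (p1, p2, p3, p4).
Check each against the 10 clauses (columns in the order p1, p2, p3, p4):
  F F F F  ✗ fails (p3 + p2)
  F F F T  ✗ fails (p3 + p2)
  F F T F  ✗ fails (p1 + p3' + p2)
  F F T T  ✗ fails (p1 + p3' + p2)
  F T F F  ✓ satisfies all
  F T F T  ✓ satisfies all
  F T T F  ✗ fails (p1 + p4 + p3')
  F T T T  ✗ fails (p2' + p4' + p3')
  T F F F  ✗ fails (p3 + p2)
  T F F T  ✗ fails (p3 + p2)
  T F T F  ✗ fails (p3' + p4 + p2)
  T F T T  ✗ fails (p1' + p3' + p4')
  T T F F  ✓ satisfies all
  T T F T  ✗ fails (p2' + p1' + p4')
  T T T F  ✓ satisfies all
  T T T T  ✗ fails (p2' + p4' + p3')
4 of the 16 rows are models.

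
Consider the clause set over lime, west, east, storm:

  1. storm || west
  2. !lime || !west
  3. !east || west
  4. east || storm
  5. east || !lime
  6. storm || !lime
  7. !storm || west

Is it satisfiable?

Yes

Try storm = true.
Unit clause (west) forces west = true.
Unit clause (!lime) forces lime = false.
No clause remains; east is free.
A satisfying assignment: lime: false; west: true; east: false; storm: true.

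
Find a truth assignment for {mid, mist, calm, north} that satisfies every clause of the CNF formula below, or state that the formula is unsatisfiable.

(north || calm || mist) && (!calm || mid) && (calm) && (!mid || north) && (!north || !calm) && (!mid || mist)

Unit clause (calm) forces calm = true.
Unit clause (mid) forces mid = true.
Unit clause (north) forces north = true.
But (!north) is also a unit clause — contradiction.

UNSATISFIABLE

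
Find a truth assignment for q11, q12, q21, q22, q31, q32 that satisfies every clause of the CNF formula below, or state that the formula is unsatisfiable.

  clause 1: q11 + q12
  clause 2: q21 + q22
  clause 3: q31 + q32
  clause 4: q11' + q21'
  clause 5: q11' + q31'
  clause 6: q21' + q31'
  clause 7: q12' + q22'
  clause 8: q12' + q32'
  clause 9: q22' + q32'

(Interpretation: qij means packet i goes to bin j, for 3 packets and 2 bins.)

Branch on q11: set q11 = 1.
From the singleton clause (q21'), q21 = 0.
From the singleton clause (q22), q22 = 1.
From the singleton clause (q31'), q31 = 0.
From the singleton clause (q32), q32 = 1.
But (q32') is also a unit clause — contradiction.
So q11 must be the other value — set q11 = 0.
From the singleton clause (q12), q12 = 1.
From the singleton clause (q22'), q22 = 0.
From the singleton clause (q21), q21 = 1.
From the singleton clause (q31'), q31 = 0.
From the singleton clause (q32), q32 = 1.
But (q32') is also a unit clause — contradiction.
Either choice for q11 ends in contradiction.

UNSATISFIABLE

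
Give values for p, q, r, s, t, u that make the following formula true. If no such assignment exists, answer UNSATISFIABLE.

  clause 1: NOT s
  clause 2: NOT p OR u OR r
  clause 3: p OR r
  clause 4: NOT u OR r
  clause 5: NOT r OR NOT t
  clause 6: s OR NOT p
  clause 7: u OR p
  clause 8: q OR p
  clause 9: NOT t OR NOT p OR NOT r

Unit clause (NOT s) forces s = false.
Unit clause (NOT p) forces p = false.
Unit clause (r) forces r = true.
Unit clause (NOT t) forces t = false.
Unit clause (u) forces u = true.
Unit clause (q) forces q = true.
Every clause now holds.

p: false,  q: true,  r: true,  s: false,  t: false,  u: true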